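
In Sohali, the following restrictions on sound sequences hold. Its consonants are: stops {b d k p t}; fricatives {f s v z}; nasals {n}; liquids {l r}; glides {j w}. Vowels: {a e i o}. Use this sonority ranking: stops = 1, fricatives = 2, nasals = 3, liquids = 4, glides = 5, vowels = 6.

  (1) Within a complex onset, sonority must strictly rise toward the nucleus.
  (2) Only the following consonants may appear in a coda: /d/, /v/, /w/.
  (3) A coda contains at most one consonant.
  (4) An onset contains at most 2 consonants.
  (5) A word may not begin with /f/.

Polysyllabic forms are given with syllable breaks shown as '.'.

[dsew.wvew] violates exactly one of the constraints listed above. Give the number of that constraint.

[dsew.wvew]: syllable 2 onset /wv/: /w/ (glide, 5) → /v/ (fricative, 2) does not rise.
This is a violation of constraint 1: "Within a complex onset, sonority must strictly rise toward the nucleus."
The remaining constraints (2, 3, 4, 5) are satisfied.

1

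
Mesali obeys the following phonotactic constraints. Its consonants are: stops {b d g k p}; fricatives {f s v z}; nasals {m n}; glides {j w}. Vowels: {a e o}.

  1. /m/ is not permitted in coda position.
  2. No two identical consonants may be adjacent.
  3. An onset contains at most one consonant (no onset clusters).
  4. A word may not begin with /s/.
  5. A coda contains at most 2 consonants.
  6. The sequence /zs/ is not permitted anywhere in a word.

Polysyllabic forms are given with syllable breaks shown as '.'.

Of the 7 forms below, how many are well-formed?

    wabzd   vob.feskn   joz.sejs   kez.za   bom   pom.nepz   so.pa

0

wabzd — violates constraint 5: syllable 1 coda /bzd/ has 3 consonants (> 2) → ill-formed
vob.feskn — violates constraint 5: syllable 2 coda /skn/ has 3 consonants (> 2) → ill-formed
joz.sejs — violates constraint 6: contains banned sequence /zs/ → ill-formed
kez.za — violates constraint 2: adjacent identical consonants /zz/ → ill-formed
bom — violates constraint 1: syllable 1 coda contains /m/ → ill-formed
pom.nepz — violates constraint 1: syllable 1 coda contains /m/ → ill-formed
so.pa — violates constraint 4: word begins with /s/ → ill-formed
No form is well-formed → 0.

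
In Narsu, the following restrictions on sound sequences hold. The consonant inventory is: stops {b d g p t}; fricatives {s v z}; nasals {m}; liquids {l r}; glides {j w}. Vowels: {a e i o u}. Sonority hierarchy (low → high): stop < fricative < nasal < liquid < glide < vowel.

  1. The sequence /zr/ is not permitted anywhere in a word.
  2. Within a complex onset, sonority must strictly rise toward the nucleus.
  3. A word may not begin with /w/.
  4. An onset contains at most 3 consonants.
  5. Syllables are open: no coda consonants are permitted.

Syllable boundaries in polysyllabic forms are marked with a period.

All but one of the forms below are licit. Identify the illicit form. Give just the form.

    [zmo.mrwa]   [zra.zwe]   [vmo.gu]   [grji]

[zmo.mrwa] — σ1 onset /zm/ (2→3 rises), coda /∅/ ok; σ2 onset /mrw/ (3→4→5 rises), coda /∅/ ok → licit
[zra.zwe] — violates constraint 1: contains banned sequence /zr/ → illicit
[vmo.gu] — σ1 onset /vm/ (2→3 rises), coda /∅/ ok; σ2 onset /g/, coda /∅/ ok → licit
[grji] — σ1 onset /grj/ (1→4→5 rises), coda /∅/ ok → licit

[zra.zwe]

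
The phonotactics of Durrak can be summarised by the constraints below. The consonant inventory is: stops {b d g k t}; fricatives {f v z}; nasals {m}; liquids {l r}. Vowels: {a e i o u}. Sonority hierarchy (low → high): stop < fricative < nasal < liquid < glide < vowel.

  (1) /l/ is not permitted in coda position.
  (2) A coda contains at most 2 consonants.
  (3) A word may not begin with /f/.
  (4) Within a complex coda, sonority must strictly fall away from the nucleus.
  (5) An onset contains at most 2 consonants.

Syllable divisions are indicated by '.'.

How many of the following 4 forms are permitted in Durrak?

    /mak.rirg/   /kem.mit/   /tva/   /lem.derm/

/mak.rirg/ — σ1 onset /m/, coda /k/ ok; σ2 onset /r/, coda /rg/ (4→1 falls) ok → permitted
/kem.mit/ — σ1 onset /k/, coda /m/ ok; σ2 onset /m/, coda /t/ ok → permitted
/tva/ — σ1 onset /tv/ (2C), coda /∅/ ok → permitted
/lem.derm/ — σ1 onset /l/, coda /m/ ok; σ2 onset /d/, coda /rm/ (4→3 falls) ok → permitted
Permitted: /mak.rirg/, /kem.mit/, /tva/, /lem.derm/ → 4.

4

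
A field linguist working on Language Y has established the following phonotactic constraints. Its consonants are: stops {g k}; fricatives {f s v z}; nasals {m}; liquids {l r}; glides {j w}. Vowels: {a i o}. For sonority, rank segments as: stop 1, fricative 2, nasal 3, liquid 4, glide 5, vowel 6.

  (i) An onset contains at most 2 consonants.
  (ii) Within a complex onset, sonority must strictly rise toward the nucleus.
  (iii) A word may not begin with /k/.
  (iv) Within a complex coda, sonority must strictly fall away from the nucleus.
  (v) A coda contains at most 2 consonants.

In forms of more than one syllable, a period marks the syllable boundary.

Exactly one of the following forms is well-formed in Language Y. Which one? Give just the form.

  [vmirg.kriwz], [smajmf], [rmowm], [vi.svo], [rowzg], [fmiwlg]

[vmirg.kriwz]

[vmirg.kriwz] — σ1 onset /vm/ (2→3 rises), coda /rg/ (4→1 falls) ok; σ2 onset /kr/ (1→4 rises), coda /wz/ (5→2 falls) ok → well-formed
[smajmf] — violates constraint (v): syllable 1 coda /jmf/ has 3 consonants (> 2) → ill-formed
[rmowm] — violates constraint (ii): syllable 1 onset /rm/: /r/ (liquid, 4) → /m/ (nasal, 3) does not rise → ill-formed
[vi.svo] — violates constraint (ii): syllable 2 onset /sv/: /s/ (fricative, 2) → /v/ (fricative, 2) does not rise → ill-formed
[rowzg] — violates constraint (v): syllable 1 coda /wzg/ has 3 consonants (> 2) → ill-formed
[fmiwlg] — violates constraint (v): syllable 1 coda /wlg/ has 3 consonants (> 2) → ill-formed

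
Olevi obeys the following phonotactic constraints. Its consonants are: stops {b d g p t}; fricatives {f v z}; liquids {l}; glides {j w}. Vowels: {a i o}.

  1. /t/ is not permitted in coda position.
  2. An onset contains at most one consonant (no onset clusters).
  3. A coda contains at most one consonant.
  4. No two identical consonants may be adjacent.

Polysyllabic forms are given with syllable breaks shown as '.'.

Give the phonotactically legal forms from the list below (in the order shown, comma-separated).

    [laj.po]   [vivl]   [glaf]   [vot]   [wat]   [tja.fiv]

[laj.po]

[laj.po] — σ1 onset /l/, coda /j/ ok; σ2 onset /p/, coda /∅/ ok → phonotactically legal
[vivl] — violates constraint 3: syllable 1 coda /vl/ has 2 consonants (> 1) → phonotactically illegal
[glaf] — violates constraint 2: syllable 1 onset /gl/ has 2 consonants (> 1) → phonotactically illegal
[vot] — violates constraint 1: syllable 1 coda contains /t/ → phonotactically illegal
[wat] — violates constraint 1: syllable 1 coda contains /t/ → phonotactically illegal
[tja.fiv] — violates constraint 2: syllable 1 onset /tj/ has 2 consonants (> 1) → phonotactically illegal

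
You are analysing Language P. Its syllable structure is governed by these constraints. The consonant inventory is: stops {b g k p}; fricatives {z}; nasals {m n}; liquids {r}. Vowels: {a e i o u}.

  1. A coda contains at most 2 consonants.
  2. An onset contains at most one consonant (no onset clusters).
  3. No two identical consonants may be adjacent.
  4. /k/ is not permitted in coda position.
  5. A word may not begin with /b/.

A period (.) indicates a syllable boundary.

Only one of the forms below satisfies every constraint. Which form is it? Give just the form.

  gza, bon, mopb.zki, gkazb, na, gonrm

gza — violates constraint 2: syllable 1 onset /gz/ has 2 consonants (> 1) → ill-formed
bon — violates constraint 5: word begins with /b/ → ill-formed
mopb.zki — violates constraint 2: syllable 2 onset /zk/ has 2 consonants (> 1) → ill-formed
gkazb — violates constraint 2: syllable 1 onset /gk/ has 2 consonants (> 1) → ill-formed
na — σ1 onset /n/, coda /∅/ ok → well-formed
gonrm — violates constraint 1: syllable 1 coda /nrm/ has 3 consonants (> 2) → ill-formed

na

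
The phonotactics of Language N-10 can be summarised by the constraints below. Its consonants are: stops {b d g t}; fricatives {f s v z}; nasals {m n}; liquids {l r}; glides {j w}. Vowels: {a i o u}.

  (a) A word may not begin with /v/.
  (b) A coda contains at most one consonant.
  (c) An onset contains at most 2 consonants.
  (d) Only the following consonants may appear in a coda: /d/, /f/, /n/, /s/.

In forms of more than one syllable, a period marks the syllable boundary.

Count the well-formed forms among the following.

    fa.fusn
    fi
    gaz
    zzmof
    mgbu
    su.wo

2

fa.fusn — violates constraint (b): syllable 2 coda /sn/ has 2 consonants (> 1) → ill-formed
fi — σ1 onset /f/, coda /∅/ ok → well-formed
gaz — violates constraint (d): syllable 1 coda contains /z/, which is not a licensed coda consonant → ill-formed
zzmof — violates constraint (c): syllable 1 onset /zzm/ has 3 consonants (> 2) → ill-formed
mgbu — violates constraint (c): syllable 1 onset /mgb/ has 3 consonants (> 2) → ill-formed
su.wo — σ1 onset /s/, coda /∅/ ok; σ2 onset /w/, coda /∅/ ok → well-formed
Well-formed: fi, su.wo → 2.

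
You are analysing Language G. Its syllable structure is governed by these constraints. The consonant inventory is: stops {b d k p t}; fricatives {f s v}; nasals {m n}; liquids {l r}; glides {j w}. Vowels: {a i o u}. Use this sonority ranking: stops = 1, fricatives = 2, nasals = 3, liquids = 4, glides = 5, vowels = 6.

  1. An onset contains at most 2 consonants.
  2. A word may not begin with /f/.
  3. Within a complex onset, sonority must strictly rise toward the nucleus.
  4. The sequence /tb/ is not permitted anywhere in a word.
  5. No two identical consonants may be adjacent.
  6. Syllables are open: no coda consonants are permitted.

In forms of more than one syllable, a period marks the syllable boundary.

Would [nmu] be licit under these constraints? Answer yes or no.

no

[nmu] — violates constraint 3: syllable 1 onset /nm/: /n/ (nasal, 3) → /m/ (nasal, 3) does not rise → illicit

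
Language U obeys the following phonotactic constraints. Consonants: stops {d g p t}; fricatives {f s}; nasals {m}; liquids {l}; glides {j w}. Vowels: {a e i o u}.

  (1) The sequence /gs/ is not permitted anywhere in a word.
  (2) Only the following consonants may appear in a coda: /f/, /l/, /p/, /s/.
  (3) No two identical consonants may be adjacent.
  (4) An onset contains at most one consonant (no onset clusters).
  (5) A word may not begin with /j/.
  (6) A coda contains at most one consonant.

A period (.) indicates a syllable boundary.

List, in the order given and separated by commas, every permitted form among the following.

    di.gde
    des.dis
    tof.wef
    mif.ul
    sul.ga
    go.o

des.dis, tof.wef, mif.ul, sul.ga, go.o

di.gde — violates constraint 4: syllable 2 onset /gd/ has 2 consonants (> 1) → not permitted
des.dis — σ1 onset /d/, coda /s/ ok; σ2 onset /d/, coda /s/ ok → permitted
tof.wef — σ1 onset /t/, coda /f/ ok; σ2 onset /w/, coda /f/ ok → permitted
mif.ul — σ1 onset /m/, coda /f/ ok; σ2 onset /∅/, coda /l/ ok → permitted
sul.ga — σ1 onset /s/, coda /l/ ok; σ2 onset /g/, coda /∅/ ok → permitted
go.o — σ1 onset /g/, coda /∅/ ok; σ2 onset /∅/, coda /∅/ ok → permitted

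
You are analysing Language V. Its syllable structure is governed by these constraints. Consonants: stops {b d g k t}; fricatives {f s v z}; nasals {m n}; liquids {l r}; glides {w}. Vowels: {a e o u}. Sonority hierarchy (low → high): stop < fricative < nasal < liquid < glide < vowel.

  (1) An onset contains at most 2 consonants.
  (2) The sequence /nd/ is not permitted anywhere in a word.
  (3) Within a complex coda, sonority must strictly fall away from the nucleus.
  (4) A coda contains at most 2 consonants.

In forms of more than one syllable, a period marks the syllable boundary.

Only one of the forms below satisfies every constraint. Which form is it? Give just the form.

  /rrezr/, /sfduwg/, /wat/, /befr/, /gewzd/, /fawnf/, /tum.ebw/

/rrezr/ — violates constraint 3: syllable 1 coda /zr/: /z/ (fricative, 2) → /r/ (liquid, 4) does not fall → not permitted
/sfduwg/ — violates constraint 1: syllable 1 onset /sfd/ has 3 consonants (> 2) → not permitted
/wat/ — σ1 onset /w/, coda /t/ ok → permitted
/befr/ — violates constraint 3: syllable 1 coda /fr/: /f/ (fricative, 2) → /r/ (liquid, 4) does not fall → not permitted
/gewzd/ — violates constraint 4: syllable 1 coda /wzd/ has 3 consonants (> 2) → not permitted
/fawnf/ — violates constraint 4: syllable 1 coda /wnf/ has 3 consonants (> 2) → not permitted
/tum.ebw/ — violates constraint 3: syllable 2 coda /bw/: /b/ (stop, 1) → /w/ (glide, 5) does not fall → not permitted

/wat/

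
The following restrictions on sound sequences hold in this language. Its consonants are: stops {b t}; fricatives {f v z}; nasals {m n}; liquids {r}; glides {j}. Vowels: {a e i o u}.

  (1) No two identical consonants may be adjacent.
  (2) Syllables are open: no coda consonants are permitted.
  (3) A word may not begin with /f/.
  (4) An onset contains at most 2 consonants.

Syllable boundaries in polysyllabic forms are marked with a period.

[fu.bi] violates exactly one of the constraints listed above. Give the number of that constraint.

[fu.bi]: word begins with /f/.
This is a violation of constraint 3: "A word may not begin with /f/."
The remaining constraints (1, 2, 4) are satisfied.

3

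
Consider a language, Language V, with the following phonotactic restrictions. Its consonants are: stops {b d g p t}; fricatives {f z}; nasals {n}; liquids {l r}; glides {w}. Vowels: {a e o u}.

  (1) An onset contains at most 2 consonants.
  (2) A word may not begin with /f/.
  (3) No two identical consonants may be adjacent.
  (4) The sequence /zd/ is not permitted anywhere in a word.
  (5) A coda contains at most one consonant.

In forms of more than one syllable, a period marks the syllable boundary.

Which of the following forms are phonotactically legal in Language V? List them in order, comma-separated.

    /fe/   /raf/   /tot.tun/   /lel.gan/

/fe/ — violates constraint 2: word begins with /f/ → phonotactically illegal
/raf/ — σ1 onset /r/, coda /f/ ok → phonotactically legal
/tot.tun/ — violates constraint 3: adjacent identical consonants /tt/ → phonotactically illegal
/lel.gan/ — σ1 onset /l/, coda /l/ ok; σ2 onset /g/, coda /n/ ok → phonotactically legal

/raf/, /lel.gan/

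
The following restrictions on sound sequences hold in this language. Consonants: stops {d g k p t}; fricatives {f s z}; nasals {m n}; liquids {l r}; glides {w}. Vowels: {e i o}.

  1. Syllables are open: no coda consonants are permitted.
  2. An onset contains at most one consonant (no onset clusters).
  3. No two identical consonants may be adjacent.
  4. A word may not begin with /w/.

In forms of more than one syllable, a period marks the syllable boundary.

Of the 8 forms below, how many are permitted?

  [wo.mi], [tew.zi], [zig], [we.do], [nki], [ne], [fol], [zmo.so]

1

[wo.mi] — violates constraint 4: word begins with /w/ → not permitted
[tew.zi] — violates constraint 1: syllable 1 coda /w/ has 1 consonant (> 0) → not permitted
[zig] — violates constraint 1: syllable 1 coda /g/ has 1 consonant (> 0) → not permitted
[we.do] — violates constraint 4: word begins with /w/ → not permitted
[nki] — violates constraint 2: syllable 1 onset /nk/ has 2 consonants (> 1) → not permitted
[ne] — σ1 onset /n/, coda /∅/ ok → permitted
[fol] — violates constraint 1: syllable 1 coda /l/ has 1 consonant (> 0) → not permitted
[zmo.so] — violates constraint 2: syllable 1 onset /zm/ has 2 consonants (> 1) → not permitted
Permitted: [ne] → 1.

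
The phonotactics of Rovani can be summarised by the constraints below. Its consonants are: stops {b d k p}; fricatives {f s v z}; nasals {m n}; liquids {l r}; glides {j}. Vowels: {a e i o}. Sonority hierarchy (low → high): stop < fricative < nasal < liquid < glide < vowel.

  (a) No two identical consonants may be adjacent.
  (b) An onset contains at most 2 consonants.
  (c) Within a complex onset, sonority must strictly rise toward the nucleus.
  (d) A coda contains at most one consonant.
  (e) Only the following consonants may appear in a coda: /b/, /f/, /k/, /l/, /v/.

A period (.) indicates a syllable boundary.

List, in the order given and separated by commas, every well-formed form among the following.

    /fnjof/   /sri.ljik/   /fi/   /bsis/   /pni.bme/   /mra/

/fnjof/ — violates constraint (b): syllable 1 onset /fnj/ has 3 consonants (> 2) → ill-formed
/sri.ljik/ — σ1 onset /sr/ (2→4 rises), coda /∅/ ok; σ2 onset /lj/ (4→5 rises), coda /k/ ok → well-formed
/fi/ — σ1 onset /f/, coda /∅/ ok → well-formed
/bsis/ — violates constraint (e): syllable 1 coda contains /s/, which is not a licensed coda consonant → ill-formed
/pni.bme/ — σ1 onset /pn/ (1→3 rises), coda /∅/ ok; σ2 onset /bm/ (1→3 rises), coda /∅/ ok → well-formed
/mra/ — σ1 onset /mr/ (3→4 rises), coda /∅/ ok → well-formed

/sri.ljik/, /fi/, /pni.bme/, /mra/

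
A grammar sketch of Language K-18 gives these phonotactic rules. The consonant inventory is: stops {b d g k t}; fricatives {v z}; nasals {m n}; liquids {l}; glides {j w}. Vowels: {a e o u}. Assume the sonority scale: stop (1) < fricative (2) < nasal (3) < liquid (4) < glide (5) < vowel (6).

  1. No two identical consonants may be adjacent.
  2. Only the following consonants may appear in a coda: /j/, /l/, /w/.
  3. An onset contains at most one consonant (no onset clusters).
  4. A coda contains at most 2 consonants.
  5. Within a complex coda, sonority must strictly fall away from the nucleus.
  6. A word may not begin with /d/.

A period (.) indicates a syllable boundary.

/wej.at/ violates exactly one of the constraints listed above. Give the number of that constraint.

2

/wej.at/: syllable 2 coda contains /t/, which is not a licensed coda consonant.
This is a violation of constraint 2: "Only the following consonants may appear in a coda: /j/, /l/, /w/."
The remaining constraints (1, 3, 4, 5, 6) are satisfied.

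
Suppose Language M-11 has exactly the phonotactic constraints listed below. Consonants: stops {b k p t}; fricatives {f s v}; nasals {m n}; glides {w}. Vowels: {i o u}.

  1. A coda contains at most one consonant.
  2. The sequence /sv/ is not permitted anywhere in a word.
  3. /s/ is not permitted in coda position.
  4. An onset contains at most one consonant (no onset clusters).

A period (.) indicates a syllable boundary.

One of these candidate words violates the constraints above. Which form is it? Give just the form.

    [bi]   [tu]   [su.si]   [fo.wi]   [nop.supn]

[nop.supn]

[bi] — σ1 onset /b/, coda /∅/ ok → licit
[tu] — σ1 onset /t/, coda /∅/ ok → licit
[su.si] — σ1 onset /s/, coda /∅/ ok; σ2 onset /s/, coda /∅/ ok → licit
[fo.wi] — σ1 onset /f/, coda /∅/ ok; σ2 onset /w/, coda /∅/ ok → licit
[nop.supn] — violates constraint 1: syllable 2 coda /pn/ has 2 consonants (> 1) → illicit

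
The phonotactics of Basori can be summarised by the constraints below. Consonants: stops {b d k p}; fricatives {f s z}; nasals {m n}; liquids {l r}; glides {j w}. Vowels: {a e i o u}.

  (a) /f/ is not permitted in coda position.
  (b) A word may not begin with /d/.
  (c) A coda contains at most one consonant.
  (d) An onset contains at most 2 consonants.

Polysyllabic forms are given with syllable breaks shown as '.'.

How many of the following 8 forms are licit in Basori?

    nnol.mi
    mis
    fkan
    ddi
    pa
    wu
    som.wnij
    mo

nnol.mi — σ1 onset /nn/ (2C), coda /l/ ok; σ2 onset /m/, coda /∅/ ok → licit
mis — σ1 onset /m/, coda /s/ ok → licit
fkan — σ1 onset /fk/ (2C), coda /n/ ok → licit
ddi — violates constraint (b): word begins with /d/ → illicit
pa — σ1 onset /p/, coda /∅/ ok → licit
wu — σ1 onset /w/, coda /∅/ ok → licit
som.wnij — σ1 onset /s/, coda /m/ ok; σ2 onset /wn/ (2C), coda /j/ ok → licit
mo — σ1 onset /m/, coda /∅/ ok → licit
Licit: nnol.mi, mis, fkan, pa, wu, som.wnij, mo → 7.

7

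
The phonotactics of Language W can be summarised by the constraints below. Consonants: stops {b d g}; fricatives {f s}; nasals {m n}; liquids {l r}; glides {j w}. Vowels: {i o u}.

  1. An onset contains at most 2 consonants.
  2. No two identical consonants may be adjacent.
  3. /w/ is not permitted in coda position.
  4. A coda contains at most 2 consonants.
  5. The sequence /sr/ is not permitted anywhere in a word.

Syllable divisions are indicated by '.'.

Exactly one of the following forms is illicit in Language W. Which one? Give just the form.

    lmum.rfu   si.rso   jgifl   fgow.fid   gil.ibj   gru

lmum.rfu — σ1 onset /lm/ (2C), coda /m/ ok; σ2 onset /rf/ (2C), coda /∅/ ok → licit
si.rso — σ1 onset /s/, coda /∅/ ok; σ2 onset /rs/ (2C), coda /∅/ ok → licit
jgifl — σ1 onset /jg/ (2C), coda /fl/ (2C) ok → licit
fgow.fid — violates constraint 3: syllable 1 coda contains /w/ → illicit
gil.ibj — σ1 onset /g/, coda /l/ ok; σ2 onset /∅/, coda /bj/ (2C) ok → licit
gru — σ1 onset /gr/ (2C), coda /∅/ ok → licit

fgow.fid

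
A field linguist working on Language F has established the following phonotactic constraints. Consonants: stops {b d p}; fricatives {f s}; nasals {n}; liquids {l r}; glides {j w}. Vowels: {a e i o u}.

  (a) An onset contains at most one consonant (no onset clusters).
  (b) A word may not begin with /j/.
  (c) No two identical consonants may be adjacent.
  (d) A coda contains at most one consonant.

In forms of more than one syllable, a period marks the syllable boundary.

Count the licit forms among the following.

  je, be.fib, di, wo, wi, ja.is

je — violates constraint (b): word begins with /j/ → illicit
be.fib — σ1 onset /b/, coda /∅/ ok; σ2 onset /f/, coda /b/ ok → licit
di — σ1 onset /d/, coda /∅/ ok → licit
wo — σ1 onset /w/, coda /∅/ ok → licit
wi — σ1 onset /w/, coda /∅/ ok → licit
ja.is — violates constraint (b): word begins with /j/ → illicit
Licit: be.fib, di, wo, wi → 4.

4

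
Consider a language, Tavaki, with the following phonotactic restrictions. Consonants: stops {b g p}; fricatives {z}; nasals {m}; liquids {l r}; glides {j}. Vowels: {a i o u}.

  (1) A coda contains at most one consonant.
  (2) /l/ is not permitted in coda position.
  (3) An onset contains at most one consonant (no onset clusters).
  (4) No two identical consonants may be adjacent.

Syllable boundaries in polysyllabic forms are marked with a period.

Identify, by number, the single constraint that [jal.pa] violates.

2

[jal.pa]: syllable 1 coda contains /l/.
This is a violation of constraint 2: "/l/ is not permitted in coda position."
The remaining constraints (1, 3, 4) are satisfied.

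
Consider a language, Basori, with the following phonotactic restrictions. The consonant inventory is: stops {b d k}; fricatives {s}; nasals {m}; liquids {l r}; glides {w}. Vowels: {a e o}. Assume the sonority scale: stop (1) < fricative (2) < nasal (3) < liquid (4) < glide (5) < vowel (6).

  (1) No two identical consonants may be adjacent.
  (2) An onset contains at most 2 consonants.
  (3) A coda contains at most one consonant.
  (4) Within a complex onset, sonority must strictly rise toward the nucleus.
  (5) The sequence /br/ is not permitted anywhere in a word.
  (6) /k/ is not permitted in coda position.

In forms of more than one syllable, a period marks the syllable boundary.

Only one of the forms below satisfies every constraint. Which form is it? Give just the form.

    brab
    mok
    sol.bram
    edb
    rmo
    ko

ko

brab — violates constraint 5: contains banned sequence /br/ → illicit
mok — violates constraint 6: syllable 1 coda contains /k/ → illicit
sol.bram — violates constraint 5: contains banned sequence /br/ → illicit
edb — violates constraint 3: syllable 1 coda /db/ has 2 consonants (> 1) → illicit
rmo — violates constraint 4: syllable 1 onset /rm/: /r/ (liquid, 4) → /m/ (nasal, 3) does not rise → illicit
ko — σ1 onset /k/, coda /∅/ ok → licit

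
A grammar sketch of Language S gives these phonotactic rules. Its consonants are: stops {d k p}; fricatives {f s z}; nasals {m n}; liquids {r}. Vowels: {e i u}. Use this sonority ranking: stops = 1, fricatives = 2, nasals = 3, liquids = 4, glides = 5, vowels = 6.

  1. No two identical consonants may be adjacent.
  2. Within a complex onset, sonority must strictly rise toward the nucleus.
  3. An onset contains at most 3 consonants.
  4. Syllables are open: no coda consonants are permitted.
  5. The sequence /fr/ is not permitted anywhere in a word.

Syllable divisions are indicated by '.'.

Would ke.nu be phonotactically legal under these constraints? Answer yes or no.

yes

ke.nu — σ1 onset /k/, coda /∅/ ok; σ2 onset /n/, coda /∅/ ok → phonotactically legal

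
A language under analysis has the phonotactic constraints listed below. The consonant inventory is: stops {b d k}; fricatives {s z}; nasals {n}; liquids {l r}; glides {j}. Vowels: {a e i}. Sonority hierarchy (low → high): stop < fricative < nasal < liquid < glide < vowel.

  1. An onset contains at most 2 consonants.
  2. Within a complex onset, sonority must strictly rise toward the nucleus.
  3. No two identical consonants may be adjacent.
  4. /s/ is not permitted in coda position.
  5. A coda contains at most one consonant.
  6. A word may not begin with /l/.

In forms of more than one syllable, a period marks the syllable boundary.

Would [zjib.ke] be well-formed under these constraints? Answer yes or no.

yes

[zjib.ke] — σ1 onset /zj/ (2→5 rises), coda /b/ ok; σ2 onset /k/, coda /∅/ ok → well-formed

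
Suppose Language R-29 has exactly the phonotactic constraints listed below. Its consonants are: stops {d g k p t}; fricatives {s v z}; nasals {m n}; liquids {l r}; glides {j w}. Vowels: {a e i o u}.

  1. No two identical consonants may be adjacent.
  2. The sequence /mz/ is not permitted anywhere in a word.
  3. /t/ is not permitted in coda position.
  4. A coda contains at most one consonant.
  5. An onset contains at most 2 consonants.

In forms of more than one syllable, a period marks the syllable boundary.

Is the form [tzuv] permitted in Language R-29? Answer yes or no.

[tzuv] — σ1 onset /tz/ (2C), coda /v/ ok → permitted

yes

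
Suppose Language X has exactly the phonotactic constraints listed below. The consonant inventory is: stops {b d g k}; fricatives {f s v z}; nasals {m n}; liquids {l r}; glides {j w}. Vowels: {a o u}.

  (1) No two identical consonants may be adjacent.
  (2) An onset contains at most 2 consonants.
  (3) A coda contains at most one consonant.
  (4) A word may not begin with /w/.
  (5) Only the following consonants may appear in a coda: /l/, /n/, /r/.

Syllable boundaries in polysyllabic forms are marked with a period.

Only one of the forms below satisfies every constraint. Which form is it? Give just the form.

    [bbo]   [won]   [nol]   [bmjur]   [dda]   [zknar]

[nol]

[bbo] — violates constraint 1: adjacent identical consonants /bb/ → not permitted
[won] — violates constraint 4: word begins with /w/ → not permitted
[nol] — σ1 onset /n/, coda /l/ ok → permitted
[bmjur] — violates constraint 2: syllable 1 onset /bmj/ has 3 consonants (> 2) → not permitted
[dda] — violates constraint 1: adjacent identical consonants /dd/ → not permitted
[zknar] — violates constraint 2: syllable 1 onset /zkn/ has 3 consonants (> 2) → not permitted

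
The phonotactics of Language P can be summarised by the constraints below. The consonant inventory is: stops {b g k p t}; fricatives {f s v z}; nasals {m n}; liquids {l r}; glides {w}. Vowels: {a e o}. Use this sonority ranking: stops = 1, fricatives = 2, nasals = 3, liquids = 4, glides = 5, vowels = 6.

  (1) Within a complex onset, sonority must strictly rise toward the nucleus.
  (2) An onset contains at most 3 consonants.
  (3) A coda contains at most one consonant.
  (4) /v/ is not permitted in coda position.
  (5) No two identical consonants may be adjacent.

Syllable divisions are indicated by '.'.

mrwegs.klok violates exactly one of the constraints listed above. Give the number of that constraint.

mrwegs.klok: syllable 1 coda /gs/ has 2 consonants (> 1).
This is a violation of constraint 3: "A coda contains at most one consonant."
The remaining constraints (1, 2, 4, 5) are satisfied.

3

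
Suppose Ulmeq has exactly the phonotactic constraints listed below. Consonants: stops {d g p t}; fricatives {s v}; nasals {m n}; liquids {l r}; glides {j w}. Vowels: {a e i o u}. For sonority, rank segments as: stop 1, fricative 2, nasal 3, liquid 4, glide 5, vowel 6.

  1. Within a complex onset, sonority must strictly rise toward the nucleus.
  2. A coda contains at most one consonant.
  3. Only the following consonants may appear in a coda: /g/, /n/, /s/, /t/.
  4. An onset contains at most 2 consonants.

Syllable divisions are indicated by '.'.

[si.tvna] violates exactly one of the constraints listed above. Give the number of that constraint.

[si.tvna]: syllable 2 onset /tvn/ has 3 consonants (> 2).
This is a violation of constraint 4: "An onset contains at most 2 consonants."
The remaining constraints (1, 2, 3) are satisfied.

4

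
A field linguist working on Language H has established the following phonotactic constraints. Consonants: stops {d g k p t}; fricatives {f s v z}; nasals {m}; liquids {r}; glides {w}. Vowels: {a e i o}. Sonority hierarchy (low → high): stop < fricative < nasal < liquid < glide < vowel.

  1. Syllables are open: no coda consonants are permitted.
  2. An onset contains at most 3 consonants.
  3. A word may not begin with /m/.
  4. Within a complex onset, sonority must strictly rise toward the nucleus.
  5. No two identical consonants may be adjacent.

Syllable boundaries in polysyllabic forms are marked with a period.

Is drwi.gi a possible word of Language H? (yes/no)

drwi.gi — σ1 onset /drw/ (1→4→5 rises), coda /∅/ ok; σ2 onset /g/, coda /∅/ ok → permitted

yes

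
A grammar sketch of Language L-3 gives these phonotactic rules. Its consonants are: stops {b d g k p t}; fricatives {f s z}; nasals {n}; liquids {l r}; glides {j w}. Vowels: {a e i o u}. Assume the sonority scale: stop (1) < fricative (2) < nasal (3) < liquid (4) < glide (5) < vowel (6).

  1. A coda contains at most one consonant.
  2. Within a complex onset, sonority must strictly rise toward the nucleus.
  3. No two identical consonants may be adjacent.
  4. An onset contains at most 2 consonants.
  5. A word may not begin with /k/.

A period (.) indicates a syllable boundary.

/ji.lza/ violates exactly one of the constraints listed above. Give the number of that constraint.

2

/ji.lza/: syllable 2 onset /lz/: /l/ (liquid, 4) → /z/ (fricative, 2) does not rise.
This is a violation of constraint 2: "Within a complex onset, sonority must strictly rise toward the nucleus."
The remaining constraints (1, 3, 4, 5) are satisfied.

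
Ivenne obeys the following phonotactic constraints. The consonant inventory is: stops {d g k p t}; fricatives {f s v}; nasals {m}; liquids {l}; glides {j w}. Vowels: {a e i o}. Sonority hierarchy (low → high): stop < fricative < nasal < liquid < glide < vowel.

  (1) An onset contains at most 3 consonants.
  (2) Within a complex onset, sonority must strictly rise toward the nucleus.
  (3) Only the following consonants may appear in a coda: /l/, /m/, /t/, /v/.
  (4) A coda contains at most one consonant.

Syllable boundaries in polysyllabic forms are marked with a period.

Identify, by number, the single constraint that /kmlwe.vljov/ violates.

/kmlwe.vljov/: syllable 1 onset /kmlw/ has 4 consonants (> 3).
This is a violation of constraint 1: "An onset contains at most 3 consonants."
The remaining constraints (2, 3, 4) are satisfied.

1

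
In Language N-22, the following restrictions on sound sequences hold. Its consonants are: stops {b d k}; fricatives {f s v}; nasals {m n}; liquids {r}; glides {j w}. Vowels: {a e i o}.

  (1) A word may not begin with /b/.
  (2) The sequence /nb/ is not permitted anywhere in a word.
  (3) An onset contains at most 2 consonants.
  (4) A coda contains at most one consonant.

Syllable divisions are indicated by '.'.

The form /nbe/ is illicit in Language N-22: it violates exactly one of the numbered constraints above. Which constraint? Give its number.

/nbe/: contains banned sequence /nb/.
This is a violation of constraint 2: "The sequence /nb/ is not permitted anywhere in a word."
The remaining constraints (1, 3, 4) are satisfied.

2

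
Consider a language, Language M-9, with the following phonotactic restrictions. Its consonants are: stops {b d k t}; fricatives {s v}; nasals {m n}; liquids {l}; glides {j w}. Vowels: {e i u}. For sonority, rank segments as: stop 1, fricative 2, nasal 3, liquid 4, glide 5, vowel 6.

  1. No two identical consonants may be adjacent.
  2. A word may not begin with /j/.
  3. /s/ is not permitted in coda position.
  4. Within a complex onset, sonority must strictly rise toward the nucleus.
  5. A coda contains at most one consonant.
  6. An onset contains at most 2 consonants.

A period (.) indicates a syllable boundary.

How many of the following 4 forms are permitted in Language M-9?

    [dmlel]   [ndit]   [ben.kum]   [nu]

[dmlel] — violates constraint 6: syllable 1 onset /dml/ has 3 consonants (> 2) → not permitted
[ndit] — violates constraint 4: syllable 1 onset /nd/: /n/ (nasal, 3) → /d/ (stop, 1) does not rise → not permitted
[ben.kum] — σ1 onset /b/, coda /n/ ok; σ2 onset /k/, coda /m/ ok → permitted
[nu] — σ1 onset /n/, coda /∅/ ok → permitted
Permitted: [ben.kum], [nu] → 2.

2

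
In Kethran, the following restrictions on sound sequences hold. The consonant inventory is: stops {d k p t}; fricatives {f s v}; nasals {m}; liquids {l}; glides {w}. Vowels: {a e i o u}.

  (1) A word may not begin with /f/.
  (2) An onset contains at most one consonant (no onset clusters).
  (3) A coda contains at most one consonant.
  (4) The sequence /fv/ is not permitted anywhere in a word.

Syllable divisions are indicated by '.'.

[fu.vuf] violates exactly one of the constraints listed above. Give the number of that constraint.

[fu.vuf]: word begins with /f/.
This is a violation of constraint 1: "A word may not begin with /f/."
The remaining constraints (2, 3, 4) are satisfied.

1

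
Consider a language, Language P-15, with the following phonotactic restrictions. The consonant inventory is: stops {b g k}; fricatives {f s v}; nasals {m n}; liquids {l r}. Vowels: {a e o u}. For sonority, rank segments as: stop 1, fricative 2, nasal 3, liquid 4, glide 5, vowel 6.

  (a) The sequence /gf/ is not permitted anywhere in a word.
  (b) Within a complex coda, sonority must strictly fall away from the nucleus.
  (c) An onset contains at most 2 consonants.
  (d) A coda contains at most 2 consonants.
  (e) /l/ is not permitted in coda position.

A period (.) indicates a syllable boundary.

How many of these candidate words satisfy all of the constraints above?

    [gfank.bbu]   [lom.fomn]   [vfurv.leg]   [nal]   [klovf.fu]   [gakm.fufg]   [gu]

2

[gfank.bbu] — violates constraint (a): contains banned sequence /gf/ → ill-formed
[lom.fomn] — violates constraint (b): syllable 2 coda /mn/: /m/ (nasal, 3) → /n/ (nasal, 3) does not fall → ill-formed
[vfurv.leg] — σ1 onset /vf/ (2C), coda /rv/ (4→2 falls) ok; σ2 onset /l/, coda /g/ ok → well-formed
[nal] — violates constraint (e): syllable 1 coda contains /l/ → ill-formed
[klovf.fu] — violates constraint (b): syllable 1 coda /vf/: /v/ (fricative, 2) → /f/ (fricative, 2) does not fall → ill-formed
[gakm.fufg] — violates constraint (b): syllable 1 coda /km/: /k/ (stop, 1) → /m/ (nasal, 3) does not fall → ill-formed
[gu] — σ1 onset /g/, coda /∅/ ok → well-formed
Well-formed: [vfurv.leg], [gu] → 2.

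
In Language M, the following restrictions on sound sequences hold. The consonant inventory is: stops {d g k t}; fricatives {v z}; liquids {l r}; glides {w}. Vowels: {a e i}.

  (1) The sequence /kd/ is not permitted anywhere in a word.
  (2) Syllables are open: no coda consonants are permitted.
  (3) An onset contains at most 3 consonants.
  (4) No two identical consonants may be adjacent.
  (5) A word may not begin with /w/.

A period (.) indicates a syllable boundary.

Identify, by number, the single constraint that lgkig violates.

lgkig: syllable 1 coda /g/ has 1 consonant (> 0).
This is a violation of constraint 2: "Syllables are open: no coda consonants are permitted."
The remaining constraints (1, 3, 4, 5) are satisfied.

2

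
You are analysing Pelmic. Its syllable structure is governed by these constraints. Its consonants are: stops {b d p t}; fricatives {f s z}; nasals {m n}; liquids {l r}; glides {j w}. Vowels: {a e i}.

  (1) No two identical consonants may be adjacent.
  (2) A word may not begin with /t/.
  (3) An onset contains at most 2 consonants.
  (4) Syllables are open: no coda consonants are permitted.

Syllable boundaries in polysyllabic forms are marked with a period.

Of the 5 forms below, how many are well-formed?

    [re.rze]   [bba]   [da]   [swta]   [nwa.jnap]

2

[re.rze] — σ1 onset /r/, coda /∅/ ok; σ2 onset /rz/ (2C), coda /∅/ ok → well-formed
[bba] — violates constraint 1: adjacent identical consonants /bb/ → ill-formed
[da] — σ1 onset /d/, coda /∅/ ok → well-formed
[swta] — violates constraint 3: syllable 1 onset /swt/ has 3 consonants (> 2) → ill-formed
[nwa.jnap] — violates constraint 4: syllable 2 coda /p/ has 1 consonant (> 0) → ill-formed
Well-formed: [re.rze], [da] → 2.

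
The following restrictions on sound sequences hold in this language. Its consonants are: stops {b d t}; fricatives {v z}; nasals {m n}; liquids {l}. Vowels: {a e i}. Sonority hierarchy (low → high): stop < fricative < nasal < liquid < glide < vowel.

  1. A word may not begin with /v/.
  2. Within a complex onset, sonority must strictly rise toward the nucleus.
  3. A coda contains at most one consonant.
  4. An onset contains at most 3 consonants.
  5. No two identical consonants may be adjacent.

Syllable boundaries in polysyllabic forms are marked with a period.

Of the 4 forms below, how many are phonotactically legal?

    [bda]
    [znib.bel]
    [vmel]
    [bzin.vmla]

1

[bda] — violates constraint 2: syllable 1 onset /bd/: /b/ (stop, 1) → /d/ (stop, 1) does not rise → phonotactically illegal
[znib.bel] — violates constraint 5: adjacent identical consonants /bb/ → phonotactically illegal
[vmel] — violates constraint 1: word begins with /v/ → phonotactically illegal
[bzin.vmla] — σ1 onset /bz/ (1→2 rises), coda /n/ ok; σ2 onset /vml/ (2→3→4 rises), coda /∅/ ok → phonotactically legal
Phonotactically legal: [bzin.vmla] → 1.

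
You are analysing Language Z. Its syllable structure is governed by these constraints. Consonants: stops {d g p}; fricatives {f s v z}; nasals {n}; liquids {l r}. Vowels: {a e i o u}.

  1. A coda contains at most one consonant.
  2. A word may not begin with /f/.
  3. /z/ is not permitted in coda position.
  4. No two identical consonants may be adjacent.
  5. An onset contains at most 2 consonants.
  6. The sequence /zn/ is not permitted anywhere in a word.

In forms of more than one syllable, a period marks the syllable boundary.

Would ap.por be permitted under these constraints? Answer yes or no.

ap.por — violates constraint 4: adjacent identical consonants /pp/ → not permitted

no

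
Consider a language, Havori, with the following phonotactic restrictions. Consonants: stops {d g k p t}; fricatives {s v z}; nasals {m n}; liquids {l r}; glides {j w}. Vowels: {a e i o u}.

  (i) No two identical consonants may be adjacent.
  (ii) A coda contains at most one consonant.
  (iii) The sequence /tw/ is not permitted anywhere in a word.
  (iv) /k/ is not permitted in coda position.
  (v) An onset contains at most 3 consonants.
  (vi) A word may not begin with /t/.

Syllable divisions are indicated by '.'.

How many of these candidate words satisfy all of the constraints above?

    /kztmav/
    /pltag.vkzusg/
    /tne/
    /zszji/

/kztmav/ — violates constraint (v): syllable 1 onset /kztm/ has 4 consonants (> 3) → not permitted
/pltag.vkzusg/ — violates constraint (ii): syllable 2 coda /sg/ has 2 consonants (> 1) → not permitted
/tne/ — violates constraint (vi): word begins with /t/ → not permitted
/zszji/ — violates constraint (v): syllable 1 onset /zszj/ has 4 consonants (> 3) → not permitted
No form is permitted → 0.

0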